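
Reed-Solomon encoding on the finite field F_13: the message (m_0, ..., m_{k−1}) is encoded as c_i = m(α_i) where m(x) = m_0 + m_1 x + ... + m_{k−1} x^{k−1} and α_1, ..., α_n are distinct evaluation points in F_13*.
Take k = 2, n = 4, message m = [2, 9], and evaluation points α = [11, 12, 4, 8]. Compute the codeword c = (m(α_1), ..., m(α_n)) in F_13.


c = [10, 6, 12, 9]

Message polynomial: m(x) = 2 + 9·x (mod 13).
For each evaluation point α_i, compute m(α_i) mod 13:
  α_1 = 11: Horner steps 9 → 10, so m(11) = 10.
  α_2 = 12: Horner steps 9 → 6, so m(12) = 6.
  α_3 = 4: Horner steps 9 → 12, so m(4) = 12.
  α_4 = 8: Horner steps 9 → 9, so m(8) = 9.
Codeword c = [10, 6, 12, 9] ∈ F_13^4.


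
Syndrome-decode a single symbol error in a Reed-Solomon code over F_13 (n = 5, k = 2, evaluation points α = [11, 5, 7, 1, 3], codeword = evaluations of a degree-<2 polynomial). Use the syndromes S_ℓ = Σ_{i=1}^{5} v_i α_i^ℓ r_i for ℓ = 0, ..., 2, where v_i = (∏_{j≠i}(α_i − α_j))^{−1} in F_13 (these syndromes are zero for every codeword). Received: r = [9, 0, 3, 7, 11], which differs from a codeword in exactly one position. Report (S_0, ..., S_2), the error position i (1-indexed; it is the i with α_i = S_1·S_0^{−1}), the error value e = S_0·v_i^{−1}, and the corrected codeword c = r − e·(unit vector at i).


S = (7, 8, 11), error at position 5, error magnitude e = 1, c = [9, 0, 3, 7, 10].

Step 1: column multipliers v_i = (∏_{j≠i}(α_i − α_j))^{−1} mod 13.
  i = 1 (α = 11): (11−5)(11−7)(11−1)(11−3) = 6·4·10·8 = 1920 ≡ 9, so v_1 = 9^{−1} = 3 (mod 13).
  i = 2 (α = 5): (5−11)(5−7)(5−1)(5−3) = (−6)·(−2)·4·2 = 96 ≡ 5, so v_2 = 5^{−1} = 8 (mod 13).
  i = 3 (α = 7): (7−11)(7−5)(7−1)(7−3) = (−4)·2·6·4 = −192 ≡ 3, so v_3 = 3^{−1} = 9 (mod 13).
  i = 4 (α = 1): (1−11)(1−5)(1−7)(1−3) = (−10)·(−4)·(−6)·(−2) = 480 ≡ 12, so v_4 = 12^{−1} = 12 (mod 13).
  i = 5 (α = 3): (3−11)(3−5)(3−7)(3−1) = (−8)·(−2)·(−4)·2 = −128 ≡ 2, so v_5 = 2^{−1} = 7 (mod 13).
  v = [3, 8, 9, 12, 7].
Step 2: syndromes of r = [9, 0, 3, 7, 11] (all sums mod 13).
  S_0 = Σ v_i r_i = 3·9 + 8·0 + 9·3 + 12·7 + 7·11 = 215 ≡ 7.
  S_1 = Σ v_i α_i r_i = 3·11·9 + 8·5·0 + 9·7·3 + 12·1·7 + 7·3·11 = 801 ≡ 8.
  α_i^2 mod 13 = [4, 12, 10, 1, 9].
  S_2 = Σ v_i α_i^2 r_i = 3·4·9 + 8·12·0 + 9·10·3 + 12·1·7 + 7·9·11 = 1155 ≡ 11.
  S = (7, 8, 11) ≠ 0, so r is not a codeword (an error is present).
Step 3: locate the error. For a single error e at position i, S_ℓ = v_i·e·α_i^ℓ, so α_err = S_1/S_0.
  S_0^{−1} = 7^{−1} = 2 (mod 13), so α_err = 8·2 = 16 ≡ 3 = α_5. Error position i = 5.
  Consistency check: S_2/S_1 = 11·5 = 55 ≡ 3 = α_err ✓ (single-error assumption holds).
Step 4: error magnitude e = S_0/v_5 = S_0·∏_{j≠5}(α_5 − α_j) = 7·2 = 14 ≡ 1 (mod 13).
Step 5: correct position 5: c_5 = r_5 − e = 11 − 1 ≡ 10 (mod 13). Hence c = [9, 0, 3, 7, 10].
  Check: interpolating c through the α_i gives m(x) = 12 + 8·x (degree < 2) with m(α_i) = c_i for every i, so c is indeed a codeword.


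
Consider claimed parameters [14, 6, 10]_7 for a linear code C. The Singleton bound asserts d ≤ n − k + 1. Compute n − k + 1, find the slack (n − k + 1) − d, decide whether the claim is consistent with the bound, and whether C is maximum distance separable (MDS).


Singleton RHS = n − k + 1 = 9, slack = -1, bound violated (no such code; not MDS).

Singleton bound: d ≤ n − k + 1.
Here n = 14, k = 6, so n − k + 1 = 9.
Given d = 10, check d ≤ 9: NO.
Slack = (n − k + 1) − d = -1.
The slack is negative: d = 10 exceeds n − k + 1 = 9 by 1, so the Singleton bound is violated and no linear [14, 6, 10]_7 code can exist. In particular it is not MDS (MDS requires d = n − k + 1 exactly).
Description: the claimed parameters are [14, 6, 10]_7; such a code would be impossible (violates the Singleton bound).


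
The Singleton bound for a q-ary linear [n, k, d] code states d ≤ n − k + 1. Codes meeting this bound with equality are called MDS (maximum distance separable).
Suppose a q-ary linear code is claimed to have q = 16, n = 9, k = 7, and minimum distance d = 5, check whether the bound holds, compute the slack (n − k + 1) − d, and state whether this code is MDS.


Singleton RHS = n − k + 1 = 3, slack = -2, bound violated (no such code; not MDS).

Singleton bound: d ≤ n − k + 1.
Here n = 9, k = 7, so n − k + 1 = 3.
Given d = 5, check d ≤ 3: NO.
Slack = (n − k + 1) − d = -2.
The slack is negative: d = 5 exceeds n − k + 1 = 3 by 2, so the Singleton bound is violated and no linear [9, 7, 5]_16 code can exist. In particular it is not MDS (MDS requires d = n − k + 1 exactly).
Description: the claimed parameters are [9, 7, 5]_16; such a code would be impossible (violates the Singleton bound).


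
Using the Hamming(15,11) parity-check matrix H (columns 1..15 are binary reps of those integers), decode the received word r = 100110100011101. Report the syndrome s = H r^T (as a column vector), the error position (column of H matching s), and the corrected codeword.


s = (0, 0, 1, 0)^T, error position = 2, corrected codeword c = 110110100011101

Compute s = H r^T mod 2 one row at a time:
  s_1 = 0 + 0 + 0 + 1 + 1 + 1 + 0 + 1 = 4 ≡ 0 (mod 2).
  s_2 = 1 + 1 + 0 + 1 + 1 + 1 + 0 + 1 = 6 ≡ 0 (mod 2).
  s_3 = 0 + 0 + 0 + 1 + 0 + 1 + 0 + 1 = 3 ≡ 1 (mod 2).
  s_4 = 1 + 0 + 1 + 1 + 0 + 1 + 1 + 1 = 6 ≡ 0 (mod 2).
s = (0, 0, 1, 0)^T — this equals column 2 of H (binary 0010), so error is at position 2.
Correct: flip bit 2 of r = 100110100011101 to get c = 110110100011101.


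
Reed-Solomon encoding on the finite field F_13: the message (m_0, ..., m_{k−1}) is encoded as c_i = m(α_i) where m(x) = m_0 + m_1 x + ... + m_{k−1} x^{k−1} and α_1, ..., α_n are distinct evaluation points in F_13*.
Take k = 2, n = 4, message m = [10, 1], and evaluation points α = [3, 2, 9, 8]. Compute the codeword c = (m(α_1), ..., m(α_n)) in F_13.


c = [0, 12, 6, 5]

Message polynomial: m(x) = 10 + 1·x (mod 13).
For each evaluation point α_i, compute m(α_i) mod 13:
  α_1 = 3: Horner steps 1 → 0, so m(3) = 0.
  α_2 = 2: Horner steps 1 → 12, so m(2) = 12.
  α_3 = 9: Horner steps 1 → 6, so m(9) = 6.
  α_4 = 8: Horner steps 1 → 5, so m(8) = 5.
Codeword c = [0, 12, 6, 5] ∈ F_13^4.


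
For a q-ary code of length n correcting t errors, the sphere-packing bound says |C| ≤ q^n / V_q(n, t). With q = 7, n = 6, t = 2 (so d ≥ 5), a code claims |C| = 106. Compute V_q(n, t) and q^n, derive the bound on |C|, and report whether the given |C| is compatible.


V_q(n, t) = 577, q^n = 117649, Hamming bound = 203, |C| = 106 ≤ bound (satisfied).

Step 1: Compute V_q(n, t) = Σ_{j=0}^2 C(n, j) (q−1)^j.
  j = 0: C(6,0)·(6)^0 = 1·1 = 1.
  j = 1: C(6,1)·(6)^1 = 6·6 = 36.
  j = 2: C(6,2)·(6)^2 = 15·36 = 540.
  V_q(n, t) = 1 + 36 + 540 = 577.
Step 2: q^n = 7^6 = 117649.
Step 3: Hamming bound ⌊q^n / V_q(n,t)⌋ = ⌊117649/577⌋ = 203.
Step 4: Compare |C| = 106 to 203: satisfied.
The claimed |C| lies below the Hamming bound.


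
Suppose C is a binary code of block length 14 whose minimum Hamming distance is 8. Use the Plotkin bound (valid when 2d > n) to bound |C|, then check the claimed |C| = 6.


Plotkin bound M ≤ 8; given |C| = 6 ≤ bound (satisfied).

Check applicability: 2d = 16, n = 14.
2d − n = 2 > 0, so Plotkin applies.
Compute d/(2d−n) = 8/2 ≈ 4.0000.
⌊d/(2d−n)⌋ = 4.
Plotkin bound: M ≤ 2·4 = 8.
Given |C| = 6, check: satisfied.
This |C| is below the Plotkin bound.


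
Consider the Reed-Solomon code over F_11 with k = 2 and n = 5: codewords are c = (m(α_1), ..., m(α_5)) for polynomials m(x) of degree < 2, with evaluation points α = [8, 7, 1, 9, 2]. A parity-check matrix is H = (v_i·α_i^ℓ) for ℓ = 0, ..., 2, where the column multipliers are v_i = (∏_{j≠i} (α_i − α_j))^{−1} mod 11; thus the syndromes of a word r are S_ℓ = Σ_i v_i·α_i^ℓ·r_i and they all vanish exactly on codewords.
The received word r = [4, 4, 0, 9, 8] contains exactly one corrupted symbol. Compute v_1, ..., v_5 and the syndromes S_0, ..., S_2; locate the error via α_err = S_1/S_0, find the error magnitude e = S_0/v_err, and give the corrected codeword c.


S = (7, 1, 8), error at position 1, error magnitude e = 3, c = [1, 4, 0, 9, 8].

Step 1: column multipliers v_i = (∏_{j≠i}(α_i − α_j))^{−1} mod 11.
  i = 1 (α = 8): (8−7)(8−1)(8−9)(8−2) = 1·7·(−1)·6 = −42 ≡ 2, so v_1 = 2^{−1} = 6 (mod 11).
  i = 2 (α = 7): (7−8)(7−1)(7−9)(7−2) = (−1)·6·(−2)·5 = 60 ≡ 5, so v_2 = 5^{−1} = 9 (mod 11).
  i = 3 (α = 1): (1−8)(1−7)(1−9)(1−2) = (−7)·(−6)·(−8)·(−1) = 336 ≡ 6, so v_3 = 6^{−1} = 2 (mod 11).
  i = 4 (α = 9): (9−8)(9−7)(9−1)(9−2) = 1·2·8·7 = 112 ≡ 2, so v_4 = 2^{−1} = 6 (mod 11).
  i = 5 (α = 2): (2−8)(2−7)(2−1)(2−9) = (−6)·(−5)·1·(−7) = −210 ≡ 10, so v_5 = 10^{−1} = 10 (mod 11).
  v = [6, 9, 2, 6, 10].
Step 2: syndromes of r = [4, 4, 0, 9, 8] (all sums mod 11).
  S_0 = Σ v_i r_i = 6·4 + 9·4 + 2·0 + 6·9 + 10·8 = 194 ≡ 7.
  S_1 = Σ v_i α_i r_i = 6·8·4 + 9·7·4 + 2·1·0 + 6·9·9 + 10·2·8 = 1090 ≡ 1.
  α_i^2 mod 11 = [9, 5, 1, 4, 4].
  S_2 = Σ v_i α_i^2 r_i = 6·9·4 + 9·5·4 + 2·1·0 + 6·4·9 + 10·4·8 = 932 ≡ 8.
  S = (7, 1, 8) ≠ 0, so r is not a codeword (an error is present).
Step 3: locate the error. For a single error e at position i, S_ℓ = v_i·e·α_i^ℓ, so α_err = S_1/S_0.
  S_0^{−1} = 7^{−1} = 8 (mod 11), so α_err = 1·8 = 8 ≡ 8 = α_1. Error position i = 1.
  Consistency check: S_2/S_1 = 8·1 = 8 ≡ 8 = α_err ✓ (single-error assumption holds).
Step 4: error magnitude e = S_0/v_1 = S_0·∏_{j≠1}(α_1 − α_j) = 7·2 = 14 ≡ 3 (mod 11).
Step 5: correct position 1: c_1 = r_1 − e = 4 − 3 ≡ 1 (mod 11). Hence c = [1, 4, 0, 9, 8].
  Check: interpolating c through the α_i gives m(x) = 3 + 8·x (degree < 2) with m(α_i) = c_i for every i, so c is indeed a codeword.


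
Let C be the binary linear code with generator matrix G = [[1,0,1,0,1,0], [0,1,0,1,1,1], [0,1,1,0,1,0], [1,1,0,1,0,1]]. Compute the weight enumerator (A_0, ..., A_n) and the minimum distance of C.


Weight distribution: A_0 = 1, A_1 = 1, A_2 = 4, A_3 = 4, A_4 = 3, A_5 = 3. Minimum distance d = 1.

Enumerate all 2^4 = 16 messages m ∈ F_2^4.
For each, compute codeword c = mG in F_2^6, then tally its weight.
  m = 0000 → c = 000000, weight = 0.
  m = 1000 → c = 101010, weight = 3.
  m = 0100 → c = 010111, weight = 4.
  m = 1100 → c = 111101, weight = 5.
  m = 0010 → c = 011010, weight = 3.
  m = 1010 → c = 110000, weight = 2.
  m = 0110 → c = 001101, weight = 3.
  m = 1110 → c = 100111, weight = 4.
  m = 0001 → c = 110101, weight = 4.
  m = 1001 → c = 011111, weight = 5.
  m = 0101 → c = 100010, weight = 2.
  m = 1101 → c = 001000, weight = 1.
  m = 0011 → c = 101111, weight = 5.
  m = 1011 → c = 000101, weight = 2.
  m = 0111 → c = 111000, weight = 3.
  m = 1111 → c = 010010, weight = 2.
Tally weights:
  weight 0: 1 codewords.
  weight 1: 1 codewords.
  weight 2: 4 codewords.
  weight 3: 4 codewords.
  weight 4: 3 codewords.
  weight 5: 3 codewords.
Minimum distance d = smallest w > 0 with A_w > 0 = 1.
Sanity: Σ A_w = 16 = 2^4 = 16 ✓.


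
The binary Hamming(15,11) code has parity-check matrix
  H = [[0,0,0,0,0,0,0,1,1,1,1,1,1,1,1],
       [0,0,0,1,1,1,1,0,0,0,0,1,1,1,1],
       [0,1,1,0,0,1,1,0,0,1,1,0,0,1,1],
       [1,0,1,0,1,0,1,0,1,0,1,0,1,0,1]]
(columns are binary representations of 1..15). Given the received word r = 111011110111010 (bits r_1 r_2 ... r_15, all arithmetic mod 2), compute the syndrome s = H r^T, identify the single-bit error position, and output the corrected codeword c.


s = (1, 1, 1, 1)^T, error position = 15, corrected codeword c = 111011110111011

Compute s = H r^T mod 2 one row at a time:
  s_1 = 1 + 0 + 1 + 1 + 1 + 0 + 1 + 0 = 5 ≡ 1 (mod 2).
  s_2 = 0 + 1 + 1 + 1 + 1 + 0 + 1 + 0 = 5 ≡ 1 (mod 2).
  s_3 = 1 + 1 + 1 + 1 + 1 + 1 + 1 + 0 = 7 ≡ 1 (mod 2).
  s_4 = 1 + 1 + 1 + 1 + 0 + 1 + 0 + 0 = 5 ≡ 1 (mod 2).
s = (1, 1, 1, 1)^T — this equals column 15 of H (binary 1111), so error is at position 15.
Correct: flip bit 15 of r = 111011110111010 to get c = 111011110111011.


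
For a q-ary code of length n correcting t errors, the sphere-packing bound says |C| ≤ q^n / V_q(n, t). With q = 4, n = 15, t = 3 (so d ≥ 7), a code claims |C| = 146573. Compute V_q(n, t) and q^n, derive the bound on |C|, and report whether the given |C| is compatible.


V_q(n, t) = 13276, q^n = 1073741824, Hamming bound = 80878, |C| = 146573 > bound (violated).

Step 1: Compute V_q(n, t) = Σ_{j=0}^3 C(n, j) (q−1)^j.
  j = 0: C(15,0)·(3)^0 = 1·1 = 1.
  j = 1: C(15,1)·(3)^1 = 15·3 = 45.
  j = 2: C(15,2)·(3)^2 = 105·9 = 945.
  j = 3: C(15,3)·(3)^3 = 455·27 = 12285.
  V_q(n, t) = 1 + 45 + 945 + 12285 = 13276.
Step 2: q^n = 4^15 = 1073741824.
Step 3: Hamming bound ⌊q^n / V_q(n,t)⌋ = ⌊1073741824/13276⌋ = 80878.
Step 4: Compare |C| = 146573 to 80878: violated.
The claimed |C| lies above the Hamming bound, so no 4-ary code of length 15 with d ≥ 7 can have 146573 codewords.


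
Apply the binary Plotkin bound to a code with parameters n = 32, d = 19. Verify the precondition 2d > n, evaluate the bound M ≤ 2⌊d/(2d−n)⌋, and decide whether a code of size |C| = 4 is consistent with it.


Plotkin bound M ≤ 6; given |C| = 4 ≤ bound (satisfied).

Check applicability: 2d = 38, n = 32.
2d − n = 6 > 0, so Plotkin applies.
Compute d/(2d−n) = 19/6 ≈ 3.1667.
⌊d/(2d−n)⌋ = 3.
Plotkin bound: M ≤ 2·3 = 6.
Given |C| = 4, check: satisfied.
This |C| is below the Plotkin bound.


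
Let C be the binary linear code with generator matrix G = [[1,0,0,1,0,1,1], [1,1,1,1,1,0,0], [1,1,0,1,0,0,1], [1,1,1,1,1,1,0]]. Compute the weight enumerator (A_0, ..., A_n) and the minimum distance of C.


Weight distribution: A_0 = 1, A_1 = 2, A_2 = 1, A_3 = 2, A_4 = 5, A_5 = 4, A_6 = 1. Minimum distance d = 1.

Enumerate all 2^4 = 16 messages m ∈ F_2^4.
For each, compute codeword c = mG in F_2^7, then tally its weight.
  m = 0000 → c = 0000000, weight = 0.
  m = 1000 → c = 1001011, weight = 4.
  m = 0100 → c = 1111100, weight = 5.
  m = 1100 → c = 0110111, weight = 5.
  m = 0010 → c = 1101001, weight = 4.
  m = 1010 → c = 0100010, weight = 2.
  m = 0110 → c = 0010101, weight = 3.
  m = 1110 → c = 1011110, weight = 5.
  m = 0001 → c = 1111110, weight = 6.
  m = 1001 → c = 0110101, weight = 4.
  m = 0101 → c = 0000010, weight = 1.
  m = 1101 → c = 1001001, weight = 3.
  m = 0011 → c = 0010111, weight = 4.
  m = 1011 → c = 1011100, weight = 4.
  m = 0111 → c = 1101011, weight = 5.
  m = 1111 → c = 0100000, weight = 1.
Tally weights:
  weight 0: 1 codewords.
  weight 1: 2 codewords.
  weight 2: 1 codewords.
  weight 3: 2 codewords.
  weight 4: 5 codewords.
  weight 5: 4 codewords.
  weight 6: 1 codewords.
Minimum distance d = smallest w > 0 with A_w > 0 = 1.
Sanity: Σ A_w = 16 = 2^4 = 16 ✓.


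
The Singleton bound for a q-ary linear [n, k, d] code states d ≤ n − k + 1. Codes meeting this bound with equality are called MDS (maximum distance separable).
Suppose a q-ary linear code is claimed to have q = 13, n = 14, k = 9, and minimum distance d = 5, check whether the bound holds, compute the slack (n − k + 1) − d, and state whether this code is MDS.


Singleton RHS = n − k + 1 = 6, slack = 1, bound satisfied, not MDS.

Singleton bound: d ≤ n − k + 1.
Here n = 14, k = 9, so n − k + 1 = 6.
Given d = 5, check d ≤ 6: YES.
Slack = (n − k + 1) − d = 1.
The code is NOT MDS (slack = 1 > 0).
Description: the claimed parameters are [14, 9, 5]_13; such a code would be non-MDS.


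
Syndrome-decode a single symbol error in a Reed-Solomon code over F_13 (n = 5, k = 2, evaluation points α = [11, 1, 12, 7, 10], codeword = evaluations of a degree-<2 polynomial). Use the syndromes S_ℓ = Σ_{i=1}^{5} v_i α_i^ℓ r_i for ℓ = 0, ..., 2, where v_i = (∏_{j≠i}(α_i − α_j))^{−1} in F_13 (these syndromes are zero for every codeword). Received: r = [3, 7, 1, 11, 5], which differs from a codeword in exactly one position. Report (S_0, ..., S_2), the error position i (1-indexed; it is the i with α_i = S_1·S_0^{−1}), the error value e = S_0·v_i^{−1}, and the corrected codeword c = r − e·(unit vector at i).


S = (3, 3, 3), error at position 2, error magnitude e = 10, c = [3, 10, 1, 11, 5].

Step 1: column multipliers v_i = (∏_{j≠i}(α_i − α_j))^{−1} mod 13.
  i = 1 (α = 11): (11−1)(11−12)(11−7)(11−10) = 10·(−1)·4·1 = −40 ≡ 12, so v_1 = 12^{−1} = 12 (mod 13).
  i = 2 (α = 1): (1−11)(1−12)(1−7)(1−10) = (−10)·(−11)·(−6)·(−9) = 5940 ≡ 12, so v_2 = 12^{−1} = 12 (mod 13).
  i = 3 (α = 12): (12−11)(12−1)(12−7)(12−10) = 1·11·5·2 = 110 ≡ 6, so v_3 = 6^{−1} = 11 (mod 13).
  i = 4 (α = 7): (7−11)(7−1)(7−12)(7−10) = (−4)·6·(−5)·(−3) = −360 ≡ 4, so v_4 = 4^{−1} = 10 (mod 13).
  i = 5 (α = 10): (10−11)(10−1)(10−12)(10−7) = (−1)·9·(−2)·3 = 54 ≡ 2, so v_5 = 2^{−1} = 7 (mod 13).
  v = [12, 12, 11, 10, 7].
Step 2: syndromes of r = [3, 7, 1, 11, 5] (all sums mod 13).
  S_0 = Σ v_i r_i = 12·3 + 12·7 + 11·1 + 10·11 + 7·5 = 276 ≡ 3.
  S_1 = Σ v_i α_i r_i = 12·11·3 + 12·1·7 + 11·12·1 + 10·7·11 + 7·10·5 = 1732 ≡ 3.
  α_i^2 mod 13 = [4, 1, 1, 10, 9].
  S_2 = Σ v_i α_i^2 r_i = 12·4·3 + 12·1·7 + 11·1·1 + 10·10·11 + 7·9·5 = 1654 ≡ 3.
  S = (3, 3, 3) ≠ 0, so r is not a codeword (an error is present).
Step 3: locate the error. For a single error e at position i, S_ℓ = v_i·e·α_i^ℓ, so α_err = S_1/S_0.
  S_0^{−1} = 3^{−1} = 9 (mod 13), so α_err = 3·9 = 27 ≡ 1 = α_2. Error position i = 2.
  Consistency check: S_2/S_1 = 3·9 = 27 ≡ 1 = α_err ✓ (single-error assumption holds).
Step 4: error magnitude e = S_0/v_2 = S_0·∏_{j≠2}(α_2 − α_j) = 3·12 = 36 ≡ 10 (mod 13).
Step 5: correct position 2: c_2 = r_2 − e = 7 − 10 ≡ 10 (mod 13). Hence c = [3, 10, 1, 11, 5].
  Check: interpolating c through the α_i gives m(x) = 12 + 11·x (degree < 2) with m(α_i) = c_i for every i, so c is indeed a codeword.


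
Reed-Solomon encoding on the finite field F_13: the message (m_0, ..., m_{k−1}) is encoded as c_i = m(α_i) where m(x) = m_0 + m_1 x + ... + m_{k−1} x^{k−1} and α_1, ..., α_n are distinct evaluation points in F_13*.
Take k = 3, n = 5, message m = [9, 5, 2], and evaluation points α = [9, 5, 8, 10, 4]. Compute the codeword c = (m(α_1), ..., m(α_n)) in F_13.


c = [8, 6, 8, 12, 9]

Message polynomial: m(x) = 9 + 5·x + 2·x^2 (mod 13).
For each evaluation point α_i, compute m(α_i) mod 13:
  α_1 = 9: Horner steps 2 → 10 → 8, so m(9) = 8.
  α_2 = 5: Horner steps 2 → 2 → 6, so m(5) = 6.
  α_3 = 8: Horner steps 2 → 8 → 8, so m(8) = 8.
  α_4 = 10: Horner steps 2 → 12 → 12, so m(10) = 12.
  α_5 = 4: Horner steps 2 → 0 → 9, so m(4) = 9.
Codeword c = [8, 6, 8, 12, 9] ∈ F_13^5.


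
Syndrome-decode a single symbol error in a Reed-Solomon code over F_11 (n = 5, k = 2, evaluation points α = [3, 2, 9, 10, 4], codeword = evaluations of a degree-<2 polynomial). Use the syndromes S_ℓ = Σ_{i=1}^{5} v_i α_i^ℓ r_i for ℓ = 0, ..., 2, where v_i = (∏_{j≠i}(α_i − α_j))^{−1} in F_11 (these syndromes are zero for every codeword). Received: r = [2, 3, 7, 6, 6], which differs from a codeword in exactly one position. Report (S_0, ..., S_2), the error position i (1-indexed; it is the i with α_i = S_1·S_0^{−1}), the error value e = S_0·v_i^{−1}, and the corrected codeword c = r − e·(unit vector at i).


S = (1, 4, 5), error at position 5, error magnitude e = 5, c = [2, 3, 7, 6, 1].

Step 1: column multipliers v_i = (∏_{j≠i}(α_i − α_j))^{−1} mod 11.
  i = 1 (α = 3): (3−2)(3−9)(3−10)(3−4) = 1·(−6)·(−7)·(−1) = −42 ≡ 2, so v_1 = 2^{−1} = 6 (mod 11).
  i = 2 (α = 2): (2−3)(2−9)(2−10)(2−4) = (−1)·(−7)·(−8)·(−2) = 112 ≡ 2, so v_2 = 2^{−1} = 6 (mod 11).
  i = 3 (α = 9): (9−3)(9−2)(9−10)(9−4) = 6·7·(−1)·5 = −210 ≡ 10, so v_3 = 10^{−1} = 10 (mod 11).
  i = 4 (α = 10): (10−3)(10−2)(10−9)(10−4) = 7·8·1·6 = 336 ≡ 6, so v_4 = 6^{−1} = 2 (mod 11).
  i = 5 (α = 4): (4−3)(4−2)(4−9)(4−10) = 1·2·(−5)·(−6) = 60 ≡ 5, so v_5 = 5^{−1} = 9 (mod 11).
  v = [6, 6, 10, 2, 9].
Step 2: syndromes of r = [2, 3, 7, 6, 6] (all sums mod 11).
  S_0 = Σ v_i r_i = 6·2 + 6·3 + 10·7 + 2·6 + 9·6 = 166 ≡ 1.
  S_1 = Σ v_i α_i r_i = 6·3·2 + 6·2·3 + 10·9·7 + 2·10·6 + 9·4·6 = 1038 ≡ 4.
  α_i^2 mod 11 = [9, 4, 4, 1, 5].
  S_2 = Σ v_i α_i^2 r_i = 6·9·2 + 6·4·3 + 10·4·7 + 2·1·6 + 9·5·6 = 742 ≡ 5.
  S = (1, 4, 5) ≠ 0, so r is not a codeword (an error is present).
Step 3: locate the error. For a single error e at position i, S_ℓ = v_i·e·α_i^ℓ, so α_err = S_1/S_0.
  S_0^{−1} = 1^{−1} = 1 (mod 11), so α_err = 4·1 = 4 ≡ 4 = α_5. Error position i = 5.
  Consistency check: S_2/S_1 = 5·3 = 15 ≡ 4 = α_err ✓ (single-error assumption holds).
Step 4: error magnitude e = S_0/v_5 = S_0·∏_{j≠5}(α_5 − α_j) = 1·5 = 5 ≡ 5 (mod 11).
Step 5: correct position 5: c_5 = r_5 − e = 6 − 5 ≡ 1 (mod 11). Hence c = [2, 3, 7, 6, 1].
  Check: interpolating c through the α_i gives m(x) = 5 + 10·x (degree < 2) with m(α_i) = c_i for every i, so c is indeed a codeword.


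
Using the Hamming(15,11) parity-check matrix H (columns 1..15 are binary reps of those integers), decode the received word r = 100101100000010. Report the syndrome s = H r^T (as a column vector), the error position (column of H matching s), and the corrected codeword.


s = (1, 0, 1, 0)^T, error position = 10, corrected codeword c = 100101100100010

Compute s = H r^T mod 2 one row at a time:
  s_1 = 0 + 0 + 0 + 0 + 0 + 0 + 1 + 0 = 1 ≡ 1 (mod 2).
  s_2 = 1 + 0 + 1 + 1 + 0 + 0 + 1 + 0 = 4 ≡ 0 (mod 2).
  s_3 = 0 + 0 + 1 + 1 + 0 + 0 + 1 + 0 = 3 ≡ 1 (mod 2).
  s_4 = 1 + 0 + 0 + 1 + 0 + 0 + 0 + 0 = 2 ≡ 0 (mod 2).
s = (1, 0, 1, 0)^T — this equals column 10 of H (binary 1010), so error is at position 10.
Correct: flip bit 10 of r = 100101100000010 to get c = 100101100100010.


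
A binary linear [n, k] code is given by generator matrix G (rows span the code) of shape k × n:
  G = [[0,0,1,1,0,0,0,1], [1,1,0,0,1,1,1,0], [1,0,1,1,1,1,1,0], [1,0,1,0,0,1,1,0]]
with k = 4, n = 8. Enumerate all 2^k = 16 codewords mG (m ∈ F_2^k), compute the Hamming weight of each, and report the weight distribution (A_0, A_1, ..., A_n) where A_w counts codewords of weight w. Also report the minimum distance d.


Weight distribution: A_0 = 1, A_2 = 2, A_3 = 4, A_4 = 2, A_5 = 4, A_6 = 2, A_8 = 1. Minimum distance d = 2.

Enumerate all 2^4 = 16 messages m ∈ F_2^4.
For each, compute codeword c = mG in F_2^8, then tally its weight.
  m = 0000 → c = 00000000, weight = 0.
  m = 1000 → c = 00110001, weight = 3.
  m = 0100 → c = 11001110, weight = 5.
  m = 1100 → c = 11111111, weight = 8.
  m = 0010 → c = 10111110, weight = 6.
  m = 1010 → c = 10001111, weight = 5.
  m = 0110 → c = 01110000, weight = 3.
  m = 1110 → c = 01000001, weight = 2.
  m = 0001 → c = 10100110, weight = 4.
  m = 1001 → c = 10010111, weight = 5.
  m = 0101 → c = 01101000, weight = 3.
  m = 1101 → c = 01011001, weight = 4.
  m = 0011 → c = 00011000, weight = 2.
  m = 1011 → c = 00101001, weight = 3.
  m = 0111 → c = 11010110, weight = 5.
  m = 1111 → c = 11100111, weight = 6.
Tally weights:
  weight 0: 1 codewords.
  weight 2: 2 codewords.
  weight 3: 4 codewords.
  weight 4: 2 codewords.
  weight 5: 4 codewords.
  weight 6: 2 codewords.
  weight 8: 1 codewords.
Minimum distance d = smallest w > 0 with A_w > 0 = 2.
Sanity: Σ A_w = 16 = 2^4 = 16 ✓.


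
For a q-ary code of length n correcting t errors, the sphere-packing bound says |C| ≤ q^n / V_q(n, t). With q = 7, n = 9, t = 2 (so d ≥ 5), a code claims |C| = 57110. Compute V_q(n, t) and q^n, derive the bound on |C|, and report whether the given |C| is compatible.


V_q(n, t) = 1351, q^n = 40353607, Hamming bound = 29869, |C| = 57110 > bound (violated).

Step 1: Compute V_q(n, t) = Σ_{j=0}^2 C(n, j) (q−1)^j.
  j = 0: C(9,0)·(6)^0 = 1·1 = 1.
  j = 1: C(9,1)·(6)^1 = 9·6 = 54.
  j = 2: C(9,2)·(6)^2 = 36·36 = 1296.
  V_q(n, t) = 1 + 54 + 1296 = 1351.
Step 2: q^n = 7^9 = 40353607.
Step 3: Hamming bound ⌊q^n / V_q(n,t)⌋ = ⌊40353607/1351⌋ = 29869.
Step 4: Compare |C| = 57110 to 29869: violated.
The claimed |C| lies above the Hamming bound, so no 7-ary code of length 9 with d ≥ 5 can have 57110 codewords.


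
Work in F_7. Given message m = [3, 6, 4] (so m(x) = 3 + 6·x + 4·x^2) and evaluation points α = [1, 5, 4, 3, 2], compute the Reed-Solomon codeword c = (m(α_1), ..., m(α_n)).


c = [6, 0, 0, 1, 3]

Message polynomial: m(x) = 3 + 6·x + 4·x^2 (mod 7).
For each evaluation point α_i, compute m(α_i) mod 7:
  α_1 = 1: Horner steps 4 → 3 → 6, so m(1) = 6.
  α_2 = 5: Horner steps 4 → 5 → 0, so m(5) = 0.
  α_3 = 4: Horner steps 4 → 1 → 0, so m(4) = 0.
  α_4 = 3: Horner steps 4 → 4 → 1, so m(3) = 1.
  α_5 = 2: Horner steps 4 → 0 → 3, so m(2) = 3.
Codeword c = [6, 0, 0, 1, 3] ∈ F_7^5.


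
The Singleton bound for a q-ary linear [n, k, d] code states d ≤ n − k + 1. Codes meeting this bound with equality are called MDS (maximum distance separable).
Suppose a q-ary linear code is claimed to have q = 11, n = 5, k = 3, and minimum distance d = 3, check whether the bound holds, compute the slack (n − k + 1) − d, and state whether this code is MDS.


Singleton RHS = n − k + 1 = 3, slack = 0, bound satisfied, MDS.

Singleton bound: d ≤ n − k + 1.
Here n = 5, k = 3, so n − k + 1 = 3.
Given d = 3, check d ≤ 3: YES.
Slack = (n − k + 1) − d = 0.
The code is MDS (slack = 0).
Description: the claimed parameters are [5, 3, 3]_11; such a code would be MDS (meets Singleton bound).


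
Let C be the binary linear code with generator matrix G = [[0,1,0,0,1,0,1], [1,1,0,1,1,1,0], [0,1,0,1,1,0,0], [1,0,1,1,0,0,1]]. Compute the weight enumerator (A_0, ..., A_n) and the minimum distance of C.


Weight distribution: A_0 = 1, A_2 = 4, A_3 = 2, A_4 = 3, A_5 = 6. Minimum distance d = 2.

Enumerate all 2^4 = 16 messages m ∈ F_2^4.
For each, compute codeword c = mG in F_2^7, then tally its weight.
  m = 0000 → c = 0000000, weight = 0.
  m = 1000 → c = 0100101, weight = 3.
  m = 0100 → c = 1101110, weight = 5.
  m = 1100 → c = 1001011, weight = 4.
  m = 0010 → c = 0101100, weight = 3.
  m = 1010 → c = 0001001, weight = 2.
  m = 0110 → c = 1000010, weight = 2.
  m = 1110 → c = 1100111, weight = 5.
  m = 0001 → c = 1011001, weight = 4.
  m = 1001 → c = 1111100, weight = 5.
  m = 0101 → c = 0110111, weight = 5.
  m = 1101 → c = 0010010, weight = 2.
  m = 0011 → c = 1110101, weight = 5.
  m = 1011 → c = 1010000, weight = 2.
  m = 0111 → c = 0011011, weight = 4.
  m = 1111 → c = 0111110, weight = 5.
Tally weights:
  weight 0: 1 codewords.
  weight 2: 4 codewords.
  weight 3: 2 codewords.
  weight 4: 3 codewords.
  weight 5: 6 codewords.
Minimum distance d = smallest w > 0 with A_w > 0 = 2.
Sanity: Σ A_w = 16 = 2^4 = 16 ✓.


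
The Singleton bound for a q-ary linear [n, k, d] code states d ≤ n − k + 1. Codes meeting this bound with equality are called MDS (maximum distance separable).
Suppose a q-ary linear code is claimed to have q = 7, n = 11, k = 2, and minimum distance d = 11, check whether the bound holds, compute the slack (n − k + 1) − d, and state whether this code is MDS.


Singleton RHS = n − k + 1 = 10, slack = -1, bound violated (no such code; not MDS).

Singleton bound: d ≤ n − k + 1.
Here n = 11, k = 2, so n − k + 1 = 10.
Given d = 11, check d ≤ 10: NO.
Slack = (n − k + 1) − d = -1.
The slack is negative: d = 11 exceeds n − k + 1 = 10 by 1, so the Singleton bound is violated and no linear [11, 2, 11]_7 code can exist. In particular it is not MDS (MDS requires d = n − k + 1 exactly).
Description: the claimed parameters are [11, 2, 11]_7; such a code would be impossible (violates the Singleton bound).


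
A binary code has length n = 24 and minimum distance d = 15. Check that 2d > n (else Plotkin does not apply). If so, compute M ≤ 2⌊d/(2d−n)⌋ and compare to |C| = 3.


Plotkin bound M ≤ 4; given |C| = 3 ≤ bound (satisfied).

Check applicability: 2d = 30, n = 24.
2d − n = 6 > 0, so Plotkin applies.
Compute d/(2d−n) = 15/6 ≈ 2.5000.
⌊d/(2d−n)⌋ = 2.
Plotkin bound: M ≤ 2·2 = 4.
Given |C| = 3, check: satisfied.
This |C| is below the Plotkin bound.


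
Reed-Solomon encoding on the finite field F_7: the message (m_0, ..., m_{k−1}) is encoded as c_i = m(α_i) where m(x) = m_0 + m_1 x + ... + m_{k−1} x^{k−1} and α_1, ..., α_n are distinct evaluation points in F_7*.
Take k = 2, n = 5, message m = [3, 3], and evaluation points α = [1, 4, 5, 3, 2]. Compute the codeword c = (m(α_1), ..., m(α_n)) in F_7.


c = [6, 1, 4, 5, 2]

Message polynomial: m(x) = 3 + 3·x (mod 7).
For each evaluation point α_i, compute m(α_i) mod 7:
  α_1 = 1: Horner steps 3 → 6, so m(1) = 6.
  α_2 = 4: Horner steps 3 → 1, so m(4) = 1.
  α_3 = 5: Horner steps 3 → 4, so m(5) = 4.
  α_4 = 3: Horner steps 3 → 5, so m(3) = 5.
  α_5 = 2: Horner steps 3 → 2, so m(2) = 2.
Codeword c = [6, 1, 4, 5, 2] ∈ F_7^5.


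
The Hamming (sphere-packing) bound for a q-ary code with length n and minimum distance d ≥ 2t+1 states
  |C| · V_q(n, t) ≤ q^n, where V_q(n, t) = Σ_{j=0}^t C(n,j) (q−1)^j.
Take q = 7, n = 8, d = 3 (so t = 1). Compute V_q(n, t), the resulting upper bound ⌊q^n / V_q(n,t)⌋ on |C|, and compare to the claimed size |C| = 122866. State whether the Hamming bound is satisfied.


V_q(n, t) = 49, q^n = 5764801, Hamming bound = 117649, |C| = 122866 > bound (violated).

Step 1: Compute V_q(n, t) = Σ_{j=0}^1 C(n, j) (q−1)^j.
  j = 0: C(8,0)·(6)^0 = 1·1 = 1.
  j = 1: C(8,1)·(6)^1 = 8·6 = 48.
  V_q(n, t) = 1 + 48 = 49.
Step 2: q^n = 7^8 = 5764801.
Step 3: Hamming bound ⌊q^n / V_q(n,t)⌋ = ⌊5764801/49⌋ = 117649.
Step 4: Compare |C| = 122866 to 117649: violated.
The claimed |C| lies above the Hamming bound, so no 7-ary code of length 8 with d ≥ 3 can have 122866 codewords.


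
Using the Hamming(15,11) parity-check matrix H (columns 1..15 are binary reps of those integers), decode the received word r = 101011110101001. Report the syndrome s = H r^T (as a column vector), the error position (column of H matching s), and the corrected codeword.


s = (0, 1, 1, 1)^T, error position = 7, corrected codeword c = 101011010101001

Compute s = H r^T mod 2 one row at a time:
  s_1 = 1 + 0 + 1 + 0 + 1 + 0 + 0 + 1 = 4 ≡ 0 (mod 2).
  s_2 = 0 + 1 + 1 + 1 + 1 + 0 + 0 + 1 = 5 ≡ 1 (mod 2).
  s_3 = 0 + 1 + 1 + 1 + 1 + 0 + 0 + 1 = 5 ≡ 1 (mod 2).
  s_4 = 1 + 1 + 1 + 1 + 0 + 0 + 0 + 1 = 5 ≡ 1 (mod 2).
s = (0, 1, 1, 1)^T — this equals column 7 of H (binary 0111), so error is at position 7.
Correct: flip bit 7 of r = 101011110101001 to get c = 101011010101001.


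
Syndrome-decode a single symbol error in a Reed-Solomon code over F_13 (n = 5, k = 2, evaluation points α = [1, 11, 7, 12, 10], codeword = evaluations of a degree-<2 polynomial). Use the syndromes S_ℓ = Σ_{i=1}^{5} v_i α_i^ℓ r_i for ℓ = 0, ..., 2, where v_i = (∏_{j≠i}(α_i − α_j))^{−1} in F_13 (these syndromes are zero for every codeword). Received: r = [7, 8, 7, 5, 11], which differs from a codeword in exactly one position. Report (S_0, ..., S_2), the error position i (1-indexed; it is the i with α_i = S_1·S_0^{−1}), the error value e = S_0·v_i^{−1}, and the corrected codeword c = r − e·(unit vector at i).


S = (5, 5, 5), error at position 1, error magnitude e = 8, c = [12, 8, 7, 5, 11].

Step 1: column multipliers v_i = (∏_{j≠i}(α_i − α_j))^{−1} mod 13.
  i = 1 (α = 1): (1−11)(1−7)(1−12)(1−10) = (−10)·(−6)·(−11)·(−9) = 5940 ≡ 12, so v_1 = 12^{−1} = 12 (mod 13).
  i = 2 (α = 11): (11−1)(11−7)(11−12)(11−10) = 10·4·(−1)·1 = −40 ≡ 12, so v_2 = 12^{−1} = 12 (mod 13).
  i = 3 (α = 7): (7−1)(7−11)(7−12)(7−10) = 6·(−4)·(−5)·(−3) = −360 ≡ 4, so v_3 = 4^{−1} = 10 (mod 13).
  i = 4 (α = 12): (12−1)(12−11)(12−7)(12−10) = 11·1·5·2 = 110 ≡ 6, so v_4 = 6^{−1} = 11 (mod 13).
  i = 5 (α = 10): (10−1)(10−11)(10−7)(10−12) = 9·(−1)·3·(−2) = 54 ≡ 2, so v_5 = 2^{−1} = 7 (mod 13).
  v = [12, 12, 10, 11, 7].
Step 2: syndromes of r = [7, 8, 7, 5, 11] (all sums mod 13).
  S_0 = Σ v_i r_i = 12·7 + 12·8 + 10·7 + 11·5 + 7·11 = 382 ≡ 5.
  S_1 = Σ v_i α_i r_i = 12·1·7 + 12·11·8 + 10·7·7 + 11·12·5 + 7·10·11 = 3060 ≡ 5.
  α_i^2 mod 13 = [1, 4, 10, 1, 9].
  S_2 = Σ v_i α_i^2 r_i = 12·1·7 + 12·4·8 + 10·10·7 + 11·1·5 + 7·9·11 = 1916 ≡ 5.
  S = (5, 5, 5) ≠ 0, so r is not a codeword (an error is present).
Step 3: locate the error. For a single error e at position i, S_ℓ = v_i·e·α_i^ℓ, so α_err = S_1/S_0.
  S_0^{−1} = 5^{−1} = 8 (mod 13), so α_err = 5·8 = 40 ≡ 1 = α_1. Error position i = 1.
  Consistency check: S_2/S_1 = 5·8 = 40 ≡ 1 = α_err ✓ (single-error assumption holds).
Step 4: error magnitude e = S_0/v_1 = S_0·∏_{j≠1}(α_1 − α_j) = 5·12 = 60 ≡ 8 (mod 13).
Step 5: correct position 1: c_1 = r_1 − e = 7 − 8 ≡ 12 (mod 13). Hence c = [12, 8, 7, 5, 11].
  Check: interpolating c through the α_i gives m(x) = 2 + 10·x (degree < 2) with m(α_i) = c_i for every i, so c is indeed a codeword.


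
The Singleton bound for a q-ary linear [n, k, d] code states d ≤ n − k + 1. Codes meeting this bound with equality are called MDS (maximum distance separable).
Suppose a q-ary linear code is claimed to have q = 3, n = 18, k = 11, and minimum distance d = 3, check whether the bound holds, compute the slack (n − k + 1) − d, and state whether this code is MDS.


Singleton RHS = n − k + 1 = 8, slack = 5, bound satisfied, not MDS.

Singleton bound: d ≤ n − k + 1.
Here n = 18, k = 11, so n − k + 1 = 8.
Given d = 3, check d ≤ 8: YES.
Slack = (n − k + 1) − d = 5.
The code is NOT MDS (slack = 5 > 0).
Description: the claimed parameters are [18, 11, 3]_3; such a code would be non-MDS.


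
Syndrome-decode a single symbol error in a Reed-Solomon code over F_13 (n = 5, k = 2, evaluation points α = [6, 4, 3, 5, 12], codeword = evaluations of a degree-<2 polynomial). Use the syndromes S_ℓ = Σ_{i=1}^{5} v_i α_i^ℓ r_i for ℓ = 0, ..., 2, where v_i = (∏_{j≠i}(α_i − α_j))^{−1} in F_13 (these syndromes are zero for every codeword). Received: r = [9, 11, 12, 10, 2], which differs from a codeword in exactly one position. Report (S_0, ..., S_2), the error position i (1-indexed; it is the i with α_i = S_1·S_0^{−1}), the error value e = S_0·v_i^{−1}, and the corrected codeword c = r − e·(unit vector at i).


S = (8, 5, 8), error at position 5, error magnitude e = 12, c = [9, 11, 12, 10, 3].

Step 1: column multipliers v_i = (∏_{j≠i}(α_i − α_j))^{−1} mod 13.
  i = 1 (α = 6): (6−4)(6−3)(6−5)(6−12) = 2·3·1·(−6) = −36 ≡ 3, so v_1 = 3^{−1} = 9 (mod 13).
  i = 2 (α = 4): (4−6)(4−3)(4−5)(4−12) = (−2)·1·(−1)·(−8) = −16 ≡ 10, so v_2 = 10^{−1} = 4 (mod 13).
  i = 3 (α = 3): (3−6)(3−4)(3−5)(3−12) = (−3)·(−1)·(−2)·(−9) = 54 ≡ 2, so v_3 = 2^{−1} = 7 (mod 13).
  i = 4 (α = 5): (5−6)(5−4)(5−3)(5−12) = (−1)·1·2·(−7) = 14 ≡ 1, so v_4 = 1^{−1} = 1 (mod 13).
  i = 5 (α = 12): (12−6)(12−4)(12−3)(12−5) = 6·8·9·7 = 3024 ≡ 8, so v_5 = 8^{−1} = 5 (mod 13).
  v = [9, 4, 7, 1, 5].
Step 2: syndromes of r = [9, 11, 12, 10, 2] (all sums mod 13).
  S_0 = Σ v_i r_i = 9·9 + 4·11 + 7·12 + 1·10 + 5·2 = 229 ≡ 8.
  S_1 = Σ v_i α_i r_i = 9·6·9 + 4·4·11 + 7·3·12 + 1·5·10 + 5·12·2 = 1084 ≡ 5.
  α_i^2 mod 13 = [10, 3, 9, 12, 1].
  S_2 = Σ v_i α_i^2 r_i = 9·10·9 + 4·3·11 + 7·9·12 + 1·12·10 + 5·1·2 = 1828 ≡ 8.
  S = (8, 5, 8) ≠ 0, so r is not a codeword (an error is present).
Step 3: locate the error. For a single error e at position i, S_ℓ = v_i·e·α_i^ℓ, so α_err = S_1/S_0.
  S_0^{−1} = 8^{−1} = 5 (mod 13), so α_err = 5·5 = 25 ≡ 12 = α_5. Error position i = 5.
  Consistency check: S_2/S_1 = 8·8 = 64 ≡ 12 = α_err ✓ (single-error assumption holds).
Step 4: error magnitude e = S_0/v_5 = S_0·∏_{j≠5}(α_5 − α_j) = 8·8 = 64 ≡ 12 (mod 13).
Step 5: correct position 5: c_5 = r_5 − e = 2 − 12 ≡ 3 (mod 13). Hence c = [9, 11, 12, 10, 3].
  Check: interpolating c through the α_i gives m(x) = 2 + 12·x (degree < 2) with m(α_i) = c_i for every i, so c is indeed a codeword.


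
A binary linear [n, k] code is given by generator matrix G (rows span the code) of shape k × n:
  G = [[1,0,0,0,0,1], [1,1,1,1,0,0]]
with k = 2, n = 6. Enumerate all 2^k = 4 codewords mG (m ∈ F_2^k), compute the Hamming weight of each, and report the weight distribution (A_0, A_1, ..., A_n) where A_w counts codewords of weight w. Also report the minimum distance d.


Weight distribution: A_0 = 1, A_2 = 1, A_4 = 2. Minimum distance d = 2.

Enumerate all 2^2 = 4 messages m ∈ F_2^2.
For each, compute codeword c = mG in F_2^6, then tally its weight.
  m = 00 → c = 000000, weight = 0.
  m = 10 → c = 100001, weight = 2.
  m = 01 → c = 111100, weight = 4.
  m = 11 → c = 011101, weight = 4.
Tally weights:
  weight 0: 1 codewords.
  weight 2: 1 codewords.
  weight 4: 2 codewords.
Minimum distance d = smallest w > 0 with A_w > 0 = 2.
Sanity: Σ A_w = 4 = 2^2 = 4 ✓.


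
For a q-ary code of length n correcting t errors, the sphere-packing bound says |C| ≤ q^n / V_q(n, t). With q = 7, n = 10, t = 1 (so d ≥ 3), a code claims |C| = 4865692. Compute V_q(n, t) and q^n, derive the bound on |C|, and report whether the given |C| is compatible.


V_q(n, t) = 61, q^n = 282475249, Hamming bound = 4630741, |C| = 4865692 > bound (violated).

Step 1: Compute V_q(n, t) = Σ_{j=0}^1 C(n, j) (q−1)^j.
  j = 0: C(10,0)·(6)^0 = 1·1 = 1.
  j = 1: C(10,1)·(6)^1 = 10·6 = 60.
  V_q(n, t) = 1 + 60 = 61.
Step 2: q^n = 7^10 = 282475249.
Step 3: Hamming bound ⌊q^n / V_q(n,t)⌋ = ⌊282475249/61⌋ = 4630741.
Step 4: Compare |C| = 4865692 to 4630741: violated.
The claimed |C| lies above the Hamming bound, so no 7-ary code of length 10 with d ≥ 3 can have 4865692 codewords.


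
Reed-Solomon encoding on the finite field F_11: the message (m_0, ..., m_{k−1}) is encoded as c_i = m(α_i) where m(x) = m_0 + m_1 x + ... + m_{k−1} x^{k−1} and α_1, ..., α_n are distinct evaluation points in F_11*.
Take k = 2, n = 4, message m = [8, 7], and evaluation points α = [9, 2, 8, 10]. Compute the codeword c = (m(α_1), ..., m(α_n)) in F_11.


c = [5, 0, 9, 1]

Message polynomial: m(x) = 8 + 7·x (mod 11).
For each evaluation point α_i, compute m(α_i) mod 11:
  α_1 = 9: Horner steps 7 → 5, so m(9) = 5.
  α_2 = 2: Horner steps 7 → 0, so m(2) = 0.
  α_3 = 8: Horner steps 7 → 9, so m(8) = 9.
  α_4 = 10: Horner steps 7 → 1, so m(10) = 1.
Codeword c = [5, 0, 9, 1] ∈ F_11^4.


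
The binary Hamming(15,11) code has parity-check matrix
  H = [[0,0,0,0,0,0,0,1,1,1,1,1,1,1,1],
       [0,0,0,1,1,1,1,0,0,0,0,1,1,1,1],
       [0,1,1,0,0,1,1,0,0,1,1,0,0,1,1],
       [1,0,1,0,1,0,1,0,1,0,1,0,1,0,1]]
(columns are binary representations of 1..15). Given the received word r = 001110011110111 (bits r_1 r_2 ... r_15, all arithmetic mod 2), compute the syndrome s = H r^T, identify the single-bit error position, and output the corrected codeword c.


s = (1, 1, 1, 0)^T, error position = 14, corrected codeword c = 001110011110101

Compute s = H r^T mod 2 one row at a time:
  s_1 = 1 + 1 + 1 + 1 + 0 + 1 + 1 + 1 = 7 ≡ 1 (mod 2).
  s_2 = 1 + 1 + 0 + 0 + 0 + 1 + 1 + 1 = 5 ≡ 1 (mod 2).
  s_3 = 0 + 1 + 0 + 0 + 1 + 1 + 1 + 1 = 5 ≡ 1 (mod 2).
  s_4 = 0 + 1 + 1 + 0 + 1 + 1 + 1 + 1 = 6 ≡ 0 (mod 2).
s = (1, 1, 1, 0)^T — this equals column 14 of H (binary 1110), so error is at position 14.
Correct: flip bit 14 of r = 001110011110111 to get c = 001110011110101.
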